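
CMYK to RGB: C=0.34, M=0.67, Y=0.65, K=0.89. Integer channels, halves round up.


R = 255 × (1-C) × (1-K) = 255 × 0.66 × 0.11 = 18.513 → 19
G = 255 × (1-M) × (1-K) = 255 × 0.33 × 0.11 = 9.2565 → 9
B = 255 × (1-Y) × (1-K) = 255 × 0.35 × 0.11 = 9.8175 → 10
= RGB(19, 9, 10)


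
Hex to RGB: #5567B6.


55 → 85 (R)
67 → 103 (G)
B6 → 182 (B)
= RGB(85, 103, 182)


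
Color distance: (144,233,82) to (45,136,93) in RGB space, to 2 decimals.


d = √[(R₁-R₂)² + (G₁-G₂)² + (B₁-B₂)²]
d = √[(144-45)² + (233-136)² + (82-93)²]
d = √[9801 + 9409 + 121]
d = √19331
d ≈ 139.04


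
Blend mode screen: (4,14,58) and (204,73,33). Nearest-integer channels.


Screen: C = 255 - (255-A)×(255-B)/255, rounded to nearest integer
R: 255 - (255-4)×(255-204)/255 = 255 - 12801/255 ≈ 255 - 50.200 = 204.800 → 205
G: 255 - (255-14)×(255-73)/255 = 255 - 43862/255 ≈ 255 - 172.008 = 82.992 → 83
B: 255 - (255-58)×(255-33)/255 = 255 - 43734/255 ≈ 255 - 171.506 = 83.494 → 83
= RGB(205, 83, 83)


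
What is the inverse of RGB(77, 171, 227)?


Invert: (255-R, 255-G, 255-B)
R: 255-77 = 178
G: 255-171 = 84
B: 255-227 = 28
= RGB(178, 84, 28)


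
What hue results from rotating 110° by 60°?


New hue = (H + rotation) mod 360
New hue = (110 + 60) mod 360
= 170 mod 360
= 170°


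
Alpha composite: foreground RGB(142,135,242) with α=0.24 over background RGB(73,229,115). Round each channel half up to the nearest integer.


C = α×F + (1-α)×B, with 1-α = 0.76
R: 0.24×142 + 0.76×73 = 34.08 + 55.48 = 89.56 → 90
G: 0.24×135 + 0.76×229 = 32.40 + 174.04 = 206.44 → 206
B: 0.24×242 + 0.76×115 = 58.08 + 87.40 = 145.48 → 145
= RGB(90, 206, 145)


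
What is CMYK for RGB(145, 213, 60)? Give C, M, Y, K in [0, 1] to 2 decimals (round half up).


R'=145/255≈0.5686, G'=213/255≈0.8353, B'=60/255≈0.2353
K = 1 - max(R',G',B') = 1 - 213/255 = 42/255 = 0.16470… → 0.16
(1-R'-K)/(1-K) simplifies to (max-R)/max with max = 213:
C = (213-145)/213 = 68/213 = 0.31924… → 0.32
M = (213-213)/213 = 0/213 = 0 → 0.00
Y = (213-60)/213 = 153/213 = 0.71830… → 0.72
= CMYK(0.32, 0.00, 0.72, 0.16)


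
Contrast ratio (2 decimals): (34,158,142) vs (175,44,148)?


Linearize each sRGB channel c=v/255: c/12.92 if c ≤ 0.04045 else ((c+0.055)/1.055)^2.4
L = 0.2126×R_lin + 0.7152×G_lin + 0.0722×B_lin
Color 1 (34,158,142):
  R=34: 34/255≈0.1333 > 0.04045 → ((0.1333+0.055)/1.055)^2.4 ≈ 0.01600
  G=158: 158/255≈0.6196 > 0.04045 → ((0.6196+0.055)/1.055)^2.4 ≈ 0.34191
  B=142: 142/255≈0.5569 > 0.04045 → ((0.5569+0.055)/1.055)^2.4 ≈ 0.27050
  L1 = 0.2126×0.01600 + 0.7152×0.34191 + 0.0722×0.27050 ≈ 0.26747
Color 2 (175,44,148):
  R=175: 175/255≈0.6863 > 0.04045 → ((0.6863+0.055)/1.055)^2.4 ≈ 0.42869
  G=44: 44/255≈0.1725 > 0.04045 → ((0.1725+0.055)/1.055)^2.4 ≈ 0.02519
  B=148: 148/255≈0.5804 > 0.04045 → ((0.5804+0.055)/1.055)^2.4 ≈ 0.29614
  L2 = 0.2126×0.42869 + 0.7152×0.02519 + 0.0722×0.29614 ≈ 0.13053
Lighter = 0.26747, Darker = 0.13053
Ratio = (L_lighter + 0.05) / (L_darker + 0.05)
Ratio = (0.26747 + 0.05) / (0.13053 + 0.05) = 0.31747 / 0.18053 ≈ 1.7585
Ratio ≈ 1.76:1


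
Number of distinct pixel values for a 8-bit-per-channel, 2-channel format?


Total bits = 8 bits/channel × 2 channels = 16 bits
Distinct pixel values = 2^16
= 65,536 pixel values


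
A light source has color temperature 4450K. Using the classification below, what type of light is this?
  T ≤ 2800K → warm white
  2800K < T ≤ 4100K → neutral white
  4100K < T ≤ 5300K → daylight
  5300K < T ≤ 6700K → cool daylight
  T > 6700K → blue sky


Temperature: 4450K
4100K < 4450K ≤ 5300K → daylight
Classification: daylight


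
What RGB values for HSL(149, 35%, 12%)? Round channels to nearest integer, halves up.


H=149°, S=0.35, L=0.12
C = (1-|2L-1|)×S = (1-|-0.76|)×0.35 = 0.084
H' = H/60 = 149/60 ≈ 2.4833; X = C×(1-|H' mod 2 - 1|) = 0.0406
m = L - C/2 = 0.12 - 0.042 = 0.078
Sector ⌊H'⌋ = 2 → (R',G',B') = (0.0, 0.084, 0.0406)
RGB = ((R'+m)×255, (G'+m)×255, (B'+m)×255) = (19.89, 41.31, 30.243)
Round half up → RGB(20, 41, 30)


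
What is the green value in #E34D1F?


Color: #E34D1F
R = E3 = 227
G = 4D = 77
B = 1F = 31
Green = 77


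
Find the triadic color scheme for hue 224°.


Triadic: equally spaced at 120° intervals
H1 = 224°
H2 = (224 + 120) mod 360 = 344°
H3 = (224 + 240) mod 360 = 104°
Triadic = 224°, 344°, 104°


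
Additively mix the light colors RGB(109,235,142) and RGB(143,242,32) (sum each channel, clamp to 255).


Additive: each channel = min(255, C₁+C₂)
R: 109+143 = 252 → 252
G: 235+242 = 477 → 255
B: 142+32 = 174 → 174
= RGB(252, 255, 174)


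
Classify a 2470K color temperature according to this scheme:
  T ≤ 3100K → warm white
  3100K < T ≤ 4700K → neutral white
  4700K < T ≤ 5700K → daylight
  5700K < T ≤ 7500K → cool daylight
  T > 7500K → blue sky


Temperature: 2470K
2470K ≤ 3100K → warm white
Classification: warm white


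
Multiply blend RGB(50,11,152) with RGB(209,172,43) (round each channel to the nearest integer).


Multiply: C = A×B/255, rounded to nearest integer
R: 50×209/255 = 10450/255 ≈ 40.980 → 41
G: 11×172/255 = 1892/255 ≈ 7.420 → 7
B: 152×43/255 = 6536/255 ≈ 25.631 → 26
= RGB(41, 7, 26)


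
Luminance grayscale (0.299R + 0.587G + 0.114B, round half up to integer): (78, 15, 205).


Gray = 0.299×R + 0.587×G + 0.114×B
Gray = 0.299×78 + 0.587×15 + 0.114×205
Gray = 23.322 + 8.805 + 23.370
Gray = 55.497 → round half up → 55
Gray = 55


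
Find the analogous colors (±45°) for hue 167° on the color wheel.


Base hue: 167°
Left analog: (167 - 45) mod 360 = 122°
Right analog: (167 + 45) mod 360 = 212°
Analogous hues = 122° and 212°


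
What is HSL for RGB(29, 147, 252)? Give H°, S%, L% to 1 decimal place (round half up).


Normalize: R'=29/255≈0.1137, G'=147/255≈0.5765, B'=252/255≈0.9882
Max=252/255, Min=29/255, Δ=Max-Min=223/255
L = (Max+Min)/2 = (252+29)/510 = 281/510 = 0.55098… → L = 55.1%
L > 0.5 → S = Δ/(2-Max-Min) = 223/(510-252-29) = 223/229 = 0.97379… → S = 97.4%
(the 1/255 factors cancel in S and H, so raw channel differences can be used)
Max is B' → H = 60 × ((R-G)/Δ + 4) = 60 × ((29-147)/223 + 4)
  -118/223 + 4 = -0.5291… + 4 = 3.4708…
  H = 60 × 3.4708… = 208.251…° → H = 208.3°
= HSL(208.3°, 97.4%, 55.1%)


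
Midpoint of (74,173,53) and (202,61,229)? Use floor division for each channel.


Midpoint: each channel = ⌊(C₁+C₂)/2⌋
R: ⌊(74+202)/2⌋ = 138
G: ⌊(173+61)/2⌋ = 117
B: ⌊(53+229)/2⌋ = 141
= RGB(138, 117, 141)


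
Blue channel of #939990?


Color: #939990
R = 93 = 147
G = 99 = 153
B = 90 = 144
Blue = 144


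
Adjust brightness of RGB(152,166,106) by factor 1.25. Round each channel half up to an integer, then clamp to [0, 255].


Multiply each channel by 1.25, round half up, clamp to [0, 255]
R: 152×1.25 = 190
G: 166×1.25 = 207.5 → round → 208
B: 106×1.25 = 132.5 → round → 133
= RGB(190, 208, 133)


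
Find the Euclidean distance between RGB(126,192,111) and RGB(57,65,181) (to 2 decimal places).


d = √[(R₁-R₂)² + (G₁-G₂)² + (B₁-B₂)²]
d = √[(126-57)² + (192-65)² + (111-181)²]
d = √[4761 + 16129 + 4900]
d = √25790
d ≈ 160.59


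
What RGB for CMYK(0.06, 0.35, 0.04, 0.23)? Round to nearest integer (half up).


R = 255 × (1-C) × (1-K) = 255 × 0.94 × 0.77 = 184.569 → 185
G = 255 × (1-M) × (1-K) = 255 × 0.65 × 0.77 = 127.6275 → 128
B = 255 × (1-Y) × (1-K) = 255 × 0.96 × 0.77 = 188.496 → 188
= RGB(185, 128, 188)


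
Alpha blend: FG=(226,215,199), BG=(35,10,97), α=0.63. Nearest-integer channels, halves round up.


C = α×F + (1-α)×B, with 1-α = 0.37
R: 0.63×226 + 0.37×35 = 142.38 + 12.95 = 155.33 → 155
G: 0.63×215 + 0.37×10 = 135.45 + 3.70 = 139.15 → 139
B: 0.63×199 + 0.37×97 = 125.37 + 35.89 = 161.26 → 161
= RGB(155, 139, 161)


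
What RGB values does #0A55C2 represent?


0A → 10 (R)
55 → 85 (G)
C2 → 194 (B)
= RGB(10, 85, 194)


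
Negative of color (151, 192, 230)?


Invert: (255-R, 255-G, 255-B)
R: 255-151 = 104
G: 255-192 = 63
B: 255-230 = 25
= RGB(104, 63, 25)


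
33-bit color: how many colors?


Colors = 2^bits = 2^33
= 8,589,934,592 colors


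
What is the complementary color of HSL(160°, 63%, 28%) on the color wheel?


Complement = opposite side of color wheel = hue + 180°
H' = (160 + 180) mod 360 = 340°
S and L unchanged.
= HSL(340°, 63%, 28%)


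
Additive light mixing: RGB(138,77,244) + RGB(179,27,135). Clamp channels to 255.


Additive: each channel = min(255, C₁+C₂)
R: 138+179 = 317 → 255
G: 77+27 = 104 → 104
B: 244+135 = 379 → 255
= RGB(255, 104, 255)


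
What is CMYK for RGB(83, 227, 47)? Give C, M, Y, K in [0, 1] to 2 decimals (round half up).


R'=83/255≈0.3255, G'=227/255≈0.8902, B'=47/255≈0.1843
K = 1 - max(R',G',B') = 1 - 227/255 = 28/255 = 0.10980… → 0.11
(1-R'-K)/(1-K) simplifies to (max-R)/max with max = 227:
C = (227-83)/227 = 144/227 = 0.63436… → 0.63
M = (227-227)/227 = 0/227 = 0 → 0.00
Y = (227-47)/227 = 180/227 = 0.79295… → 0.79
= CMYK(0.63, 0.00, 0.79, 0.11)


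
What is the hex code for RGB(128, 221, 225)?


R = 128 → 80 (hex)
G = 221 → DD (hex)
B = 225 → E1 (hex)
Hex = #80DDE1


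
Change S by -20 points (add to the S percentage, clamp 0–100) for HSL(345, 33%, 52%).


Original S = 33%
Adjustment = -20 percentage points
New S = 33 + (-20) = 13
Clamp to [0, 100] → 13
= HSL(345°, 13%, 52%)


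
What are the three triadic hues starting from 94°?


Triadic: equally spaced at 120° intervals
H1 = 94°
H2 = (94 + 120) mod 360 = 214°
H3 = (94 + 240) mod 360 = 334°
Triadic = 94°, 214°, 334°


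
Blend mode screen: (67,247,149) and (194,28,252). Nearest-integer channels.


Screen: C = 255 - (255-A)×(255-B)/255, rounded to nearest integer
R: 255 - (255-67)×(255-194)/255 = 255 - 11468/255 ≈ 255 - 44.973 = 210.027 → 210
G: 255 - (255-247)×(255-28)/255 = 255 - 1816/255 ≈ 255 - 7.122 = 247.878 → 248
B: 255 - (255-149)×(255-252)/255 = 255 - 318/255 ≈ 255 - 1.247 = 253.753 → 254
= RGB(210, 248, 254)


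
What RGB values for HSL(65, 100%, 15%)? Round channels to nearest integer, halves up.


H=65°, S=1.00, L=0.15
C = (1-|2L-1|)×S = (1-|-0.70|)×1.00 = 0.3
H' = H/60 = 65/60 ≈ 1.0833; X = C×(1-|H' mod 2 - 1|) = 0.275
m = L - C/2 = 0.15 - 0.15 = 0
Sector ⌊H'⌋ = 1 → (R',G',B') = (0.275, 0.3, 0.0)
RGB = ((R'+m)×255, (G'+m)×255, (B'+m)×255) = (70.125, 76.5, 0.0)
Round half up → RGB(70, 77, 0)


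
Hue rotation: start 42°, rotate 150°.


New hue = (H + rotation) mod 360
New hue = (42 + 150) mod 360
= 192 mod 360
= 192°


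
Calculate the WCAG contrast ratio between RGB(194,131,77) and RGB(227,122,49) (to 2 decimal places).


Linearize each sRGB channel c=v/255: c/12.92 if c ≤ 0.04045 else ((c+0.055)/1.055)^2.4
L = 0.2126×R_lin + 0.7152×G_lin + 0.0722×B_lin
Color 1 (194,131,77):
  R=194: 194/255≈0.7608 > 0.04045 → ((0.7608+0.055)/1.055)^2.4 ≈ 0.53948
  G=131: 131/255≈0.5137 > 0.04045 → ((0.5137+0.055)/1.055)^2.4 ≈ 0.22697
  B=77: 77/255≈0.3020 > 0.04045 → ((0.3020+0.055)/1.055)^2.4 ≈ 0.07421
  L1 = 0.2126×0.53948 + 0.7152×0.22697 + 0.0722×0.07421 ≈ 0.28238
Color 2 (227,122,49):
  R=227: 227/255≈0.8902 > 0.04045 → ((0.8902+0.055)/1.055)^2.4 ≈ 0.76815
  G=122: 122/255≈0.4784 > 0.04045 → ((0.4784+0.055)/1.055)^2.4 ≈ 0.19462
  B=49: 49/255≈0.1922 > 0.04045 → ((0.1922+0.055)/1.055)^2.4 ≈ 0.03071
  L2 = 0.2126×0.76815 + 0.7152×0.19462 + 0.0722×0.03071 ≈ 0.30472
Lighter = 0.30472, Darker = 0.28238
Ratio = (L_lighter + 0.05) / (L_darker + 0.05)
Ratio = (0.30472 + 0.05) / (0.28238 + 0.05) = 0.35472 / 0.33238 ≈ 1.0672
Ratio ≈ 1.07:1


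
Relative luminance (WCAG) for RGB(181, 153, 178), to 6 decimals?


Linearize each channel (sRGB transfer function): c = v/255; c_lin = c/12.92 if c ≤ 0.04045, else ((c+0.055)/1.055)^2.4
  R: 181/255 ≈ 0.709804 > 0.04045 → ((0.709804+0.055)/1.055)^2.4 ≈ 0.462077
  G: 153/255 ≈ 0.600000 > 0.04045 → ((0.600000+0.055)/1.055)^2.4 ≈ 0.318547
  B: 178/255 ≈ 0.698039 > 0.04045 → ((0.698039+0.055)/1.055)^2.4 ≈ 0.445201
R_lin = 0.462077, G_lin = 0.318547, B_lin = 0.445201
L = 0.2126×R + 0.7152×G + 0.0722×B
L = 0.2126×0.462077 + 0.7152×0.318547 + 0.0722×0.445201
L ≈ 0.358206


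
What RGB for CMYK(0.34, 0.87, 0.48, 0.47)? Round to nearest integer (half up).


R = 255 × (1-C) × (1-K) = 255 × 0.66 × 0.53 = 89.199 → 89
G = 255 × (1-M) × (1-K) = 255 × 0.13 × 0.53 = 17.5695 → 18
B = 255 × (1-Y) × (1-K) = 255 × 0.52 × 0.53 = 70.278 → 70
= RGB(89, 18, 70)


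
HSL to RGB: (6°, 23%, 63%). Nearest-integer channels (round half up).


H=6°, S=0.23, L=0.63
C = (1-|2L-1|)×S = (1-|0.26|)×0.23 = 0.1702
H' = H/60 = 6/60 ≈ 0.1000; X = C×(1-|H' mod 2 - 1|) = 0.01702
m = L - C/2 = 0.63 - 0.0851 = 0.5449
Sector ⌊H'⌋ = 0 → (R',G',B') = (0.1702, 0.01702, 0.0)
RGB = ((R'+m)×255, (G'+m)×255, (B'+m)×255) = (182.3505, 143.2896, 138.9495)
Round half up → RGB(182, 143, 139)


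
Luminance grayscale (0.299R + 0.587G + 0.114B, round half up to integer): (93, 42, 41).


Gray = 0.299×R + 0.587×G + 0.114×B
Gray = 0.299×93 + 0.587×42 + 0.114×41
Gray = 27.807 + 24.654 + 4.674
Gray = 57.135 → round half up → 57
Gray = 57


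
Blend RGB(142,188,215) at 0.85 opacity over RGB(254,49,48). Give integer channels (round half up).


C = α×F + (1-α)×B, with 1-α = 0.15
R: 0.85×142 + 0.15×254 = 120.70 + 38.10 = 158.80 → 159
G: 0.85×188 + 0.15×49 = 159.80 + 7.35 = 167.15 → 167
B: 0.85×215 + 0.15×48 = 182.75 + 7.20 = 189.95 → 190
= RGB(159, 167, 190)


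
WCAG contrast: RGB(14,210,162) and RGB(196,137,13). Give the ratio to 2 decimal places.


Linearize each sRGB channel c=v/255: c/12.92 if c ≤ 0.04045 else ((c+0.055)/1.055)^2.4
L = 0.2126×R_lin + 0.7152×G_lin + 0.0722×B_lin
Color 1 (14,210,162):
  R=14: 14/255≈0.0549 > 0.04045 → ((0.0549+0.055)/1.055)^2.4 ≈ 0.00439
  G=210: 210/255≈0.8235 > 0.04045 → ((0.8235+0.055)/1.055)^2.4 ≈ 0.64448
  B=162: 162/255≈0.6353 > 0.04045 → ((0.6353+0.055)/1.055)^2.4 ≈ 0.36131
  L1 = 0.2126×0.00439 + 0.7152×0.64448 + 0.0722×0.36131 ≈ 0.48795
Color 2 (196,137,13):
  R=196: 196/255≈0.7686 > 0.04045 → ((0.7686+0.055)/1.055)^2.4 ≈ 0.55201
  G=137: 137/255≈0.5373 > 0.04045 → ((0.5373+0.055)/1.055)^2.4 ≈ 0.25016
  B=13: 13/255≈0.0510 > 0.04045 → ((0.0510+0.055)/1.055)^2.4 ≈ 0.00402
  L2 = 0.2126×0.55201 + 0.7152×0.25016 + 0.0722×0.00402 ≈ 0.29656
Lighter = 0.48795, Darker = 0.29656
Ratio = (L_lighter + 0.05) / (L_darker + 0.05)
Ratio = (0.48795 + 0.05) / (0.29656 + 0.05) = 0.53795 / 0.34656 ≈ 1.5523
Ratio ≈ 1.55:1


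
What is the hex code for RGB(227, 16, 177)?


R = 227 → E3 (hex)
G = 16 → 10 (hex)
B = 177 → B1 (hex)
Hex = #E310B1


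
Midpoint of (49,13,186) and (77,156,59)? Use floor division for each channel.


Midpoint: each channel = ⌊(C₁+C₂)/2⌋
R: ⌊(49+77)/2⌋ = 63
G: ⌊(13+156)/2⌋ = 84
B: ⌊(186+59)/2⌋ = 122
= RGB(63, 84, 122)


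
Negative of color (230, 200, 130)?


Invert: (255-R, 255-G, 255-B)
R: 255-230 = 25
G: 255-200 = 55
B: 255-130 = 125
= RGB(25, 55, 125)


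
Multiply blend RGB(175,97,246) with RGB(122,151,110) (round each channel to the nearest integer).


Multiply: C = A×B/255, rounded to nearest integer
R: 175×122/255 = 21350/255 ≈ 83.725 → 84
G: 97×151/255 = 14647/255 ≈ 57.439 → 57
B: 246×110/255 = 27060/255 ≈ 106.118 → 106
= RGB(84, 57, 106)


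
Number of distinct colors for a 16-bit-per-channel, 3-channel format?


Total bits = 16 bits/channel × 3 channels = 48 bits
Distinct colors = 2^48
= 281,474,976,710,656 colors


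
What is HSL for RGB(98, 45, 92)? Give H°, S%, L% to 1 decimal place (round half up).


Normalize: R'=98/255≈0.3843, G'=45/255≈0.1765, B'=92/255≈0.3608
Max=98/255, Min=45/255, Δ=Max-Min=53/255
L = (Max+Min)/2 = (98+45)/510 = 143/510 = 0.28039… → L = 28.0%
L ≤ 0.5 → S = Δ/(Max+Min) = 53/(98+45) = 53/143 = 0.37062… → S = 37.1%
(the 1/255 factors cancel in S and H, so raw channel differences can be used)
Max is R' → H = 60 × (((G-B)/Δ) mod 6) = 60 × (((45-92)/53) mod 6)
  (-47)/53 = -0.8867…; negative, so add 6 → 5.1132…
  H = 60 × 5.1132… = 306.792…° → H = 306.8°
= HSL(306.8°, 37.1%, 28.0%)


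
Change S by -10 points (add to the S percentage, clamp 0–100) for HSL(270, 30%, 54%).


Original S = 30%
Adjustment = -10 percentage points
New S = 30 + (-10) = 20
Clamp to [0, 100] → 20
= HSL(270°, 20%, 54%)


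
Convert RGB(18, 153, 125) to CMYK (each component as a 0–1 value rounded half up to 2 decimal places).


R'=18/255≈0.0706, G'=153/255≈0.6000, B'=125/255≈0.4902
K = 1 - max(R',G',B') = 1 - 153/255 = 102/255 = 0.4 → 0.40
(1-R'-K)/(1-K) simplifies to (max-R)/max with max = 153:
C = (153-18)/153 = 135/153 = 0.88235… → 0.88
M = (153-153)/153 = 0/153 = 0 → 0.00
Y = (153-125)/153 = 28/153 = 0.18300… → 0.18
= CMYK(0.88, 0.00, 0.18, 0.40)


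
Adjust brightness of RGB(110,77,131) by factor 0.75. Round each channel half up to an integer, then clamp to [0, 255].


Multiply each channel by 0.75, round half up, clamp to [0, 255]
R: 110×0.75 = 82.5 → round → 83
G: 77×0.75 = 57.75 → round → 58
B: 131×0.75 = 98.25 → round → 98
= RGB(83, 58, 98)


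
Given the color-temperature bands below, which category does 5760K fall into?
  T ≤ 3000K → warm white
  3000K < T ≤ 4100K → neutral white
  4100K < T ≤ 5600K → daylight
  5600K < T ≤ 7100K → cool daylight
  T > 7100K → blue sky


Temperature: 5760K
5600K < 5760K ≤ 7100K → cool daylight
Classification: cool daylight


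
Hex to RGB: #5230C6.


52 → 82 (R)
30 → 48 (G)
C6 → 198 (B)
= RGB(82, 48, 198)


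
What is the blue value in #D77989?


Color: #D77989
R = D7 = 215
G = 79 = 121
B = 89 = 137
Blue = 137


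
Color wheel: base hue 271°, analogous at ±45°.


Base hue: 271°
Left analog: (271 - 45) mod 360 = 226°
Right analog: (271 + 45) mod 360 = 316°
Analogous hues = 226° and 316°


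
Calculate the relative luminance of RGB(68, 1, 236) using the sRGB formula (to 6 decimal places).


Linearize each channel (sRGB transfer function): c = v/255; c_lin = c/12.92 if c ≤ 0.04045, else ((c+0.055)/1.055)^2.4
  R: 68/255 ≈ 0.266667 > 0.04045 → ((0.266667+0.055)/1.055)^2.4 ≈ 0.057805
  G: 1/255 ≈ 0.003922 ≤ 0.04045 → 0.003922/12.92 ≈ 0.000304
  B: 236/255 ≈ 0.925490 > 0.04045 → ((0.925490+0.055)/1.055)^2.4 ≈ 0.838799
R_lin = 0.057805, G_lin = 0.000304, B_lin = 0.838799
L = 0.2126×R + 0.7152×G + 0.0722×B
L = 0.2126×0.057805 + 0.7152×0.000304 + 0.0722×0.838799
L ≈ 0.073068


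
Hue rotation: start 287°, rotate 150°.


New hue = (H + rotation) mod 360
New hue = (287 + 150) mod 360
= 437 mod 360
= 77°


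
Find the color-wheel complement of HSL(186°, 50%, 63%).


Complement = opposite side of color wheel = hue + 180°
H' = (186 + 180) mod 360 = 6°
S and L unchanged.
= HSL(6°, 50%, 63%)


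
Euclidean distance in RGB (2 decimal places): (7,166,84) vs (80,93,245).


d = √[(R₁-R₂)² + (G₁-G₂)² + (B₁-B₂)²]
d = √[(7-80)² + (166-93)² + (84-245)²]
d = √[5329 + 5329 + 25921]
d = √36579
d ≈ 191.26


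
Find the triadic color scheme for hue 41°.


Triadic: equally spaced at 120° intervals
H1 = 41°
H2 = (41 + 120) mod 360 = 161°
H3 = (41 + 240) mod 360 = 281°
Triadic = 41°, 161°, 281°


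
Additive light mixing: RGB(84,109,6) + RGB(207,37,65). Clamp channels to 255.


Additive: each channel = min(255, C₁+C₂)
R: 84+207 = 291 → 255
G: 109+37 = 146 → 146
B: 6+65 = 71 → 71
= RGB(255, 146, 71)


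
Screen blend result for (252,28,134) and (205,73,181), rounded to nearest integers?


Screen: C = 255 - (255-A)×(255-B)/255, rounded to nearest integer
R: 255 - (255-252)×(255-205)/255 = 255 - 150/255 ≈ 255 - 0.588 = 254.412 → 254
G: 255 - (255-28)×(255-73)/255 = 255 - 41314/255 ≈ 255 - 162.016 = 92.984 → 93
B: 255 - (255-134)×(255-181)/255 = 255 - 8954/255 ≈ 255 - 35.114 = 219.886 → 220
= RGB(254, 93, 220)


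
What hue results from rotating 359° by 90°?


New hue = (H + rotation) mod 360
New hue = (359 + 90) mod 360
= 449 mod 360
= 89°


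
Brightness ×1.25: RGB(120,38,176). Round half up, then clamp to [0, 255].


Multiply each channel by 1.25, round half up, clamp to [0, 255]
R: 120×1.25 = 150
G: 38×1.25 = 47.5 → round → 48
B: 176×1.25 = 220
= RGB(150, 48, 220)


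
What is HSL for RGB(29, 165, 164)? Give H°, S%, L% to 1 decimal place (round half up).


Normalize: R'=29/255≈0.1137, G'=165/255≈0.6471, B'=164/255≈0.6431
Max=165/255, Min=29/255, Δ=Max-Min=136/255
L = (Max+Min)/2 = (165+29)/510 = 194/510 = 0.38039… → L = 38.0%
L ≤ 0.5 → S = Δ/(Max+Min) = 136/(165+29) = 136/194 = 0.70103… → S = 70.1%
(the 1/255 factors cancel in S and H, so raw channel differences can be used)
Max is G' → H = 60 × ((B-R)/Δ + 2) = 60 × ((164-29)/136 + 2)
  135/136 + 2 = 0.9926… + 2 = 2.9926…
  H = 60 × 2.9926… = 179.558…° → H = 179.6°
= HSL(179.6°, 70.1%, 38.0%)


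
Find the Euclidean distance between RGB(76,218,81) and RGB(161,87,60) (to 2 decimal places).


d = √[(R₁-R₂)² + (G₁-G₂)² + (B₁-B₂)²]
d = √[(76-161)² + (218-87)² + (81-60)²]
d = √[7225 + 17161 + 441]
d = √24827
d ≈ 157.57


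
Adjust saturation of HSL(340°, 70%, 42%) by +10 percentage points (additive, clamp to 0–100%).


Original S = 70%
Adjustment = +10 percentage points
New S = 70 + (10) = 80
Clamp to [0, 100] → 80
= HSL(340°, 80%, 42%)


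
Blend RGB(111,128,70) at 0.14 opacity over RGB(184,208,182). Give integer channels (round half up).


C = α×F + (1-α)×B, with 1-α = 0.86
R: 0.14×111 + 0.86×184 = 15.54 + 158.24 = 173.78 → 174
G: 0.14×128 + 0.86×208 = 17.92 + 178.88 = 196.80 → 197
B: 0.14×70 + 0.86×182 = 9.80 + 156.52 = 166.32 → 166
= RGB(174, 197, 166)


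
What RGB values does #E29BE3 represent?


E2 → 226 (R)
9B → 155 (G)
E3 → 227 (B)
= RGB(226, 155, 227)


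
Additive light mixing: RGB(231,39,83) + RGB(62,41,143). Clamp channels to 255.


Additive: each channel = min(255, C₁+C₂)
R: 231+62 = 293 → 255
G: 39+41 = 80 → 80
B: 83+143 = 226 → 226
= RGB(255, 80, 226)


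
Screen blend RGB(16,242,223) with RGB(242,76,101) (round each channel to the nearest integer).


Screen: C = 255 - (255-A)×(255-B)/255, rounded to nearest integer
R: 255 - (255-16)×(255-242)/255 = 255 - 3107/255 ≈ 255 - 12.184 = 242.816 → 243
G: 255 - (255-242)×(255-76)/255 = 255 - 2327/255 ≈ 255 - 9.125 = 245.875 → 246
B: 255 - (255-223)×(255-101)/255 = 255 - 4928/255 ≈ 255 - 19.325 = 235.675 → 236
= RGB(243, 246, 236)


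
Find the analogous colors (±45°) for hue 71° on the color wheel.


Base hue: 71°
Left analog: (71 - 45) mod 360 = 26°
Right analog: (71 + 45) mod 360 = 116°
Analogous hues = 26° and 116°


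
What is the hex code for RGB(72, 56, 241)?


R = 72 → 48 (hex)
G = 56 → 38 (hex)
B = 241 → F1 (hex)
Hex = #4838F1


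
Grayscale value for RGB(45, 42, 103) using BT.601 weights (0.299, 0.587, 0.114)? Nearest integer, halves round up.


Gray = 0.299×R + 0.587×G + 0.114×B
Gray = 0.299×45 + 0.587×42 + 0.114×103
Gray = 13.455 + 24.654 + 11.742
Gray = 49.851 → round half up → 50
Gray = 50


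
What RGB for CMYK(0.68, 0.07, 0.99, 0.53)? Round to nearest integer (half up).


R = 255 × (1-C) × (1-K) = 255 × 0.32 × 0.47 = 38.352 → 38
G = 255 × (1-M) × (1-K) = 255 × 0.93 × 0.47 = 111.4605 → 111
B = 255 × (1-Y) × (1-K) = 255 × 0.01 × 0.47 = 1.1985 → 1
= RGB(38, 111, 1)


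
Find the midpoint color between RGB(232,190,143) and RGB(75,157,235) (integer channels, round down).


Midpoint: each channel = ⌊(C₁+C₂)/2⌋
R: ⌊(232+75)/2⌋ = 153
G: ⌊(190+157)/2⌋ = 173
B: ⌊(143+235)/2⌋ = 189
= RGB(153, 173, 189)


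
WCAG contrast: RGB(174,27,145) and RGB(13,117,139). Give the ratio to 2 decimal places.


Linearize each sRGB channel c=v/255: c/12.92 if c ≤ 0.04045 else ((c+0.055)/1.055)^2.4
L = 0.2126×R_lin + 0.7152×G_lin + 0.0722×B_lin
Color 1 (174,27,145):
  R=174: 174/255≈0.6824 > 0.04045 → ((0.6824+0.055)/1.055)^2.4 ≈ 0.42327
  G=27: 27/255≈0.1059 > 0.04045 → ((0.1059+0.055)/1.055)^2.4 ≈ 0.01096
  B=145: 145/255≈0.5686 > 0.04045 → ((0.5686+0.055)/1.055)^2.4 ≈ 0.28315
  L1 = 0.2126×0.42327 + 0.7152×0.01096 + 0.0722×0.28315 ≈ 0.11827
Color 2 (13,117,139):
  R=13: 13/255≈0.0510 > 0.04045 → ((0.0510+0.055)/1.055)^2.4 ≈ 0.00402
  G=117: 117/255≈0.4588 > 0.04045 → ((0.4588+0.055)/1.055)^2.4 ≈ 0.17789
  B=139: 139/255≈0.5451 > 0.04045 → ((0.5451+0.055)/1.055)^2.4 ≈ 0.25818
  L2 = 0.2126×0.00402 + 0.7152×0.17789 + 0.0722×0.25818 ≈ 0.14672
Lighter = 0.14672, Darker = 0.11827
Ratio = (L_lighter + 0.05) / (L_darker + 0.05)
Ratio = (0.14672 + 0.05) / (0.11827 + 0.05) = 0.19672 / 0.16827 ≈ 1.1691
Ratio ≈ 1.17:1


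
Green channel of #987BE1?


Color: #987BE1
R = 98 = 152
G = 7B = 123
B = E1 = 225
Green = 123


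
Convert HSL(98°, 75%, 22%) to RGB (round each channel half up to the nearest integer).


H=98°, S=0.75, L=0.22
C = (1-|2L-1|)×S = (1-|-0.56|)×0.75 = 0.33
H' = H/60 = 98/60 ≈ 1.6333; X = C×(1-|H' mod 2 - 1|) = 0.121
m = L - C/2 = 0.22 - 0.165 = 0.055
Sector ⌊H'⌋ = 1 → (R',G',B') = (0.121, 0.33, 0.0)
RGB = ((R'+m)×255, (G'+m)×255, (B'+m)×255) = (44.88, 98.175, 14.025)
Round half up → RGB(45, 98, 14)


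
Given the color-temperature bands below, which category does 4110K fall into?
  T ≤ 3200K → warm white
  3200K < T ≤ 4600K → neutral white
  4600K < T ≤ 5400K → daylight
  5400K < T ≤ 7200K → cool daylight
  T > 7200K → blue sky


Temperature: 4110K
3200K < 4110K ≤ 4600K → neutral white
Classification: neutral white


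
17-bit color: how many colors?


Colors = 2^bits = 2^17
= 131,072 colors


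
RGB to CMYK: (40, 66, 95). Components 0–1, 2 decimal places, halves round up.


R'=40/255≈0.1569, G'=66/255≈0.2588, B'=95/255≈0.3725
K = 1 - max(R',G',B') = 1 - 95/255 = 160/255 = 0.62745… → 0.63
(1-R'-K)/(1-K) simplifies to (max-R)/max with max = 95:
C = (95-40)/95 = 55/95 = 0.57894… → 0.58
M = (95-66)/95 = 29/95 = 0.30526… → 0.31
Y = (95-95)/95 = 0/95 = 0 → 0.00
= CMYK(0.58, 0.31, 0.00, 0.63)


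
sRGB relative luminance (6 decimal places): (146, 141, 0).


Linearize each channel (sRGB transfer function): c = v/255; c_lin = c/12.92 if c ≤ 0.04045, else ((c+0.055)/1.055)^2.4
  R: 146/255 ≈ 0.572549 > 0.04045 → ((0.572549+0.055)/1.055)^2.4 ≈ 0.287441
  G: 141/255 ≈ 0.552941 > 0.04045 → ((0.552941+0.055)/1.055)^2.4 ≈ 0.266356
  B: 0/255 ≈ 0.000000 ≤ 0.04045 → 0.000000/12.92 ≈ 0.000000
R_lin = 0.287441, G_lin = 0.266356, B_lin = 0.000000
L = 0.2126×R + 0.7152×G + 0.0722×B
L = 0.2126×0.287441 + 0.7152×0.266356 + 0.0722×0.000000
L ≈ 0.251607


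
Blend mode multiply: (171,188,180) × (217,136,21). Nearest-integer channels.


Multiply: C = A×B/255, rounded to nearest integer
R: 171×217/255 = 37107/255 ≈ 145.518 → 146
G: 188×136/255 = 25568/255 ≈ 100.267 → 100
B: 180×21/255 = 3780/255 ≈ 14.824 → 15
= RGB(146, 100, 15)


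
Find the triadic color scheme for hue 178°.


Triadic: equally spaced at 120° intervals
H1 = 178°
H2 = (178 + 120) mod 360 = 298°
H3 = (178 + 240) mod 360 = 58°
Triadic = 178°, 298°, 58°


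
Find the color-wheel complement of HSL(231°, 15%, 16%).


Complement = opposite side of color wheel = hue + 180°
H' = (231 + 180) mod 360 = 51°
S and L unchanged.
= HSL(51°, 15%, 16%)


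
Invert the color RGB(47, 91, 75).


Invert: (255-R, 255-G, 255-B)
R: 255-47 = 208
G: 255-91 = 164
B: 255-75 = 180
= RGB(208, 164, 180)


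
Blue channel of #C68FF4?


Color: #C68FF4
R = C6 = 198
G = 8F = 143
B = F4 = 244
Blue = 244


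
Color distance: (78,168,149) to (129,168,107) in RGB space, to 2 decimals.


d = √[(R₁-R₂)² + (G₁-G₂)² + (B₁-B₂)²]
d = √[(78-129)² + (168-168)² + (149-107)²]
d = √[2601 + 0 + 1764]
d = √4365
d ≈ 66.07


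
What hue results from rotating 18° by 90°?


New hue = (H + rotation) mod 360
New hue = (18 + 90) mod 360
= 108 mod 360
= 108°


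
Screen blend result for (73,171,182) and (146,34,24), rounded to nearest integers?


Screen: C = 255 - (255-A)×(255-B)/255, rounded to nearest integer
R: 255 - (255-73)×(255-146)/255 = 255 - 19838/255 ≈ 255 - 77.796 = 177.204 → 177
G: 255 - (255-171)×(255-34)/255 = 255 - 18564/255 ≈ 255 - 72.800 = 182.200 → 182
B: 255 - (255-182)×(255-24)/255 = 255 - 16863/255 ≈ 255 - 66.129 = 188.871 → 189
= RGB(177, 182, 189)


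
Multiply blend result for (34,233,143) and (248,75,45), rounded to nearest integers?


Multiply: C = A×B/255, rounded to nearest integer
R: 34×248/255 = 8432/255 ≈ 33.067 → 33
G: 233×75/255 = 17475/255 ≈ 68.529 → 69
B: 143×45/255 = 6435/255 ≈ 25.235 → 25
= RGB(33, 69, 25)


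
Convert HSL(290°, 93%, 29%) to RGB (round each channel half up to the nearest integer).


H=290°, S=0.93, L=0.29
C = (1-|2L-1|)×S = (1-|-0.42|)×0.93 = 0.5394
H' = H/60 = 290/60 ≈ 4.8333; X = C×(1-|H' mod 2 - 1|) = 0.4495
m = L - C/2 = 0.29 - 0.2697 = 0.0203
Sector ⌊H'⌋ = 4 → (R',G',B') = (0.4495, 0.0, 0.5394)
RGB = ((R'+m)×255, (G'+m)×255, (B'+m)×255) = (119.799, 5.1765, 142.7235)
Round half up → RGB(120, 5, 143)


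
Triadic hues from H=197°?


Triadic: equally spaced at 120° intervals
H1 = 197°
H2 = (197 + 120) mod 360 = 317°
H3 = (197 + 240) mod 360 = 77°
Triadic = 197°, 317°, 77°


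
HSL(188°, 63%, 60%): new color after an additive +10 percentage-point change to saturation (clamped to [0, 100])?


Original S = 63%
Adjustment = +10 percentage points
New S = 63 + (10) = 73
Clamp to [0, 100] → 73
= HSL(188°, 73%, 60%)


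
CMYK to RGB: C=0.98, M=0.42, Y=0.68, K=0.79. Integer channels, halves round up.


R = 255 × (1-C) × (1-K) = 255 × 0.02 × 0.21 = 1.071 → 1
G = 255 × (1-M) × (1-K) = 255 × 0.58 × 0.21 = 31.059 → 31
B = 255 × (1-Y) × (1-K) = 255 × 0.32 × 0.21 = 17.136 → 17
= RGB(1, 31, 17)


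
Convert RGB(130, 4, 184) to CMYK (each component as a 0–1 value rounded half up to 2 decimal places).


R'=130/255≈0.5098, G'=4/255≈0.0157, B'=184/255≈0.7216
K = 1 - max(R',G',B') = 1 - 184/255 = 71/255 = 0.27843… → 0.28
(1-R'-K)/(1-K) simplifies to (max-R)/max with max = 184:
C = (184-130)/184 = 54/184 = 0.29347… → 0.29
M = (184-4)/184 = 180/184 = 0.97826… → 0.98
Y = (184-184)/184 = 0/184 = 0 → 0.00
= CMYK(0.29, 0.98, 0.00, 0.28)


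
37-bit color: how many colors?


Colors = 2^bits = 2^37
= 137,438,953,472 colors


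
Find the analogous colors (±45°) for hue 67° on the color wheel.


Base hue: 67°
Left analog: (67 - 45) mod 360 = 22°
Right analog: (67 + 45) mod 360 = 112°
Analogous hues = 22° and 112°


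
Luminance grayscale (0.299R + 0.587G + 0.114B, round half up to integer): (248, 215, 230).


Gray = 0.299×R + 0.587×G + 0.114×B
Gray = 0.299×248 + 0.587×215 + 0.114×230
Gray = 74.152 + 126.205 + 26.220
Gray = 226.577 → round half up → 227
Gray = 227


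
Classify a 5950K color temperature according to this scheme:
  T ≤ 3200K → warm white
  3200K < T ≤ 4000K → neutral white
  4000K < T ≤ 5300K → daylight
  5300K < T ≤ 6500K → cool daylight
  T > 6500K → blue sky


Temperature: 5950K
5300K < 5950K ≤ 6500K → cool daylight
Classification: cool daylight


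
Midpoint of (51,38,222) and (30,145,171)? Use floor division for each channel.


Midpoint: each channel = ⌊(C₁+C₂)/2⌋
R: ⌊(51+30)/2⌋ = 40
G: ⌊(38+145)/2⌋ = 91
B: ⌊(222+171)/2⌋ = 196
= RGB(40, 91, 196)


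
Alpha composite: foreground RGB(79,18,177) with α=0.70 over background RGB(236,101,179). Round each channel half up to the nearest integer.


C = α×F + (1-α)×B, with 1-α = 0.30
R: 0.70×79 + 0.30×236 = 55.30 + 70.80 = 126.10 → 126
G: 0.70×18 + 0.30×101 = 12.60 + 30.30 = 42.90 → 43
B: 0.70×177 + 0.30×179 = 123.90 + 53.70 = 177.60 → 178
= RGB(126, 43, 178)


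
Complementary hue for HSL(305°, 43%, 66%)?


Complement = opposite side of color wheel = hue + 180°
H' = (305 + 180) mod 360 = 125°
S and L unchanged.
= HSL(125°, 43%, 66%)


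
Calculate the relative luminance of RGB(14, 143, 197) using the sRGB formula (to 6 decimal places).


Linearize each channel (sRGB transfer function): c = v/255; c_lin = c/12.92 if c ≤ 0.04045, else ((c+0.055)/1.055)^2.4
  R: 14/255 ≈ 0.054902 > 0.04045 → ((0.054902+0.055)/1.055)^2.4 ≈ 0.004391
  G: 143/255 ≈ 0.560784 > 0.04045 → ((0.560784+0.055)/1.055)^2.4 ≈ 0.274677
  B: 197/255 ≈ 0.772549 > 0.04045 → ((0.772549+0.055)/1.055)^2.4 ≈ 0.558340
R_lin = 0.004391, G_lin = 0.274677, B_lin = 0.558340
L = 0.2126×R + 0.7152×G + 0.0722×B
L = 0.2126×0.004391 + 0.7152×0.274677 + 0.0722×0.558340
L ≈ 0.237695


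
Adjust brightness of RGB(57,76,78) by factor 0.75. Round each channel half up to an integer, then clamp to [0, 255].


Multiply each channel by 0.75, round half up, clamp to [0, 255]
R: 57×0.75 = 42.75 → round → 43
G: 76×0.75 = 57
B: 78×0.75 = 58.5 → round → 59
= RGB(43, 57, 59)


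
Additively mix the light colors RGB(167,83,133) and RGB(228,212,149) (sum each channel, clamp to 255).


Additive: each channel = min(255, C₁+C₂)
R: 167+228 = 395 → 255
G: 83+212 = 295 → 255
B: 133+149 = 282 → 255
= RGB(255, 255, 255)


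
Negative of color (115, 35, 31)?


Invert: (255-R, 255-G, 255-B)
R: 255-115 = 140
G: 255-35 = 220
B: 255-31 = 224
= RGB(140, 220, 224)


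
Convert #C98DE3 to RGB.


C9 → 201 (R)
8D → 141 (G)
E3 → 227 (B)
= RGB(201, 141, 227)


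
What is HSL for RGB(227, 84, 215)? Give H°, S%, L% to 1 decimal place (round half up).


Normalize: R'=227/255≈0.8902, G'=84/255≈0.3294, B'=215/255≈0.8431
Max=227/255, Min=84/255, Δ=Max-Min=143/255
L = (Max+Min)/2 = (227+84)/510 = 311/510 = 0.60980… → L = 61.0%
L > 0.5 → S = Δ/(2-Max-Min) = 143/(510-227-84) = 143/199 = 0.71859… → S = 71.9%
(the 1/255 factors cancel in S and H, so raw channel differences can be used)
Max is R' → H = 60 × (((G-B)/Δ) mod 6) = 60 × (((84-215)/143) mod 6)
  (-131)/143 = -0.9160…; negative, so add 6 → 5.0839…
  H = 60 × 5.0839… = 305.034…° → H = 305.0°
= HSL(305.0°, 71.9%, 61.0%)


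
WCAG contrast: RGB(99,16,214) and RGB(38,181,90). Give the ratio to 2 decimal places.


Linearize each sRGB channel c=v/255: c/12.92 if c ≤ 0.04045 else ((c+0.055)/1.055)^2.4
L = 0.2126×R_lin + 0.7152×G_lin + 0.0722×B_lin
Color 1 (99,16,214):
  R=99: 99/255≈0.3882 > 0.04045 → ((0.3882+0.055)/1.055)^2.4 ≈ 0.12477
  G=16: 16/255≈0.0627 > 0.04045 → ((0.0627+0.055)/1.055)^2.4 ≈ 0.00518
  B=214: 214/255≈0.8392 > 0.04045 → ((0.8392+0.055)/1.055)^2.4 ≈ 0.67244
  L1 = 0.2126×0.12477 + 0.7152×0.00518 + 0.0722×0.67244 ≈ 0.07878
Color 2 (38,181,90):
  R=38: 38/255≈0.1490 > 0.04045 → ((0.1490+0.055)/1.055)^2.4 ≈ 0.01938
  G=181: 181/255≈0.7098 > 0.04045 → ((0.7098+0.055)/1.055)^2.4 ≈ 0.46208
  B=90: 90/255≈0.3529 > 0.04045 → ((0.3529+0.055)/1.055)^2.4 ≈ 0.10224
  L2 = 0.2126×0.01938 + 0.7152×0.46208 + 0.0722×0.10224 ≈ 0.34198
Lighter = 0.34198, Darker = 0.07878
Ratio = (L_lighter + 0.05) / (L_darker + 0.05)
Ratio = (0.34198 + 0.05) / (0.07878 + 0.05) = 0.39198 / 0.12878 ≈ 3.0437
Ratio ≈ 3.04:1


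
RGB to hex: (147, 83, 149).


R = 147 → 93 (hex)
G = 83 → 53 (hex)
B = 149 → 95 (hex)
Hex = #935395


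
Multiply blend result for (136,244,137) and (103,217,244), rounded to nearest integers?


Multiply: C = A×B/255, rounded to nearest integer
R: 136×103/255 = 14008/255 ≈ 54.933 → 55
G: 244×217/255 = 52948/255 ≈ 207.639 → 208
B: 137×244/255 = 33428/255 ≈ 131.090 → 131
= RGB(55, 208, 131)


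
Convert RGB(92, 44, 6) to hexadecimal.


R = 92 → 5C (hex)
G = 44 → 2C (hex)
B = 6 → 06 (hex)
Hex = #5C2C06


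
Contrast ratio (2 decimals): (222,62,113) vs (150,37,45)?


Linearize each sRGB channel c=v/255: c/12.92 if c ≤ 0.04045 else ((c+0.055)/1.055)^2.4
L = 0.2126×R_lin + 0.7152×G_lin + 0.0722×B_lin
Color 1 (222,62,113):
  R=222: 222/255≈0.8706 > 0.04045 → ((0.8706+0.055)/1.055)^2.4 ≈ 0.73046
  G=62: 62/255≈0.2431 > 0.04045 → ((0.2431+0.055)/1.055)^2.4 ≈ 0.04817
  B=113: 113/255≈0.4431 > 0.04045 → ((0.4431+0.055)/1.055)^2.4 ≈ 0.16513
  L1 = 0.2126×0.73046 + 0.7152×0.04817 + 0.0722×0.16513 ≈ 0.20167
Color 2 (150,37,45):
  R=150: 150/255≈0.5882 > 0.04045 → ((0.5882+0.055)/1.055)^2.4 ≈ 0.30499
  G=37: 37/255≈0.1451 > 0.04045 → ((0.1451+0.055)/1.055)^2.4 ≈ 0.01850
  B=45: 45/255≈0.1765 > 0.04045 → ((0.1765+0.055)/1.055)^2.4 ≈ 0.02624
  L2 = 0.2126×0.30499 + 0.7152×0.01850 + 0.0722×0.02624 ≈ 0.07997
Lighter = 0.20167, Darker = 0.07997
Ratio = (L_lighter + 0.05) / (L_darker + 0.05)
Ratio = (0.20167 + 0.05) / (0.07997 + 0.05) = 0.25167 / 0.12997 ≈ 1.9364
Ratio ≈ 1.94:1


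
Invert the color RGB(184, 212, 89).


Invert: (255-R, 255-G, 255-B)
R: 255-184 = 71
G: 255-212 = 43
B: 255-89 = 166
= RGB(71, 43, 166)


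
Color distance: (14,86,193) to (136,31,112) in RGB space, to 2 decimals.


d = √[(R₁-R₂)² + (G₁-G₂)² + (B₁-B₂)²]
d = √[(14-136)² + (86-31)² + (193-112)²]
d = √[14884 + 3025 + 6561]
d = √24470
d ≈ 156.43


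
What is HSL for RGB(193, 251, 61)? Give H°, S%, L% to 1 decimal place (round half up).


Normalize: R'=193/255≈0.7569, G'=251/255≈0.9843, B'=61/255≈0.2392
Max=251/255, Min=61/255, Δ=Max-Min=190/255
L = (Max+Min)/2 = (251+61)/510 = 312/510 = 0.61176… → L = 61.2%
L > 0.5 → S = Δ/(2-Max-Min) = 190/(510-251-61) = 190/198 = 0.95959… → S = 96.0%
(the 1/255 factors cancel in S and H, so raw channel differences can be used)
Max is G' → H = 60 × ((B-R)/Δ + 2) = 60 × ((61-193)/190 + 2)
  -132/190 + 2 = -0.6947… + 2 = 1.3052…
  H = 60 × 1.3052… = 78.315…° → H = 78.3°
= HSL(78.3°, 96.0%, 61.2%)


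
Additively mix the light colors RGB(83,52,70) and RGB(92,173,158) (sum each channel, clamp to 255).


Additive: each channel = min(255, C₁+C₂)
R: 83+92 = 175 → 175
G: 52+173 = 225 → 225
B: 70+158 = 228 → 228
= RGB(175, 225, 228)


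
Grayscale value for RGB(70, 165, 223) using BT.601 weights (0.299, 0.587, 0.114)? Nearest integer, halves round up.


Gray = 0.299×R + 0.587×G + 0.114×B
Gray = 0.299×70 + 0.587×165 + 0.114×223
Gray = 20.930 + 96.855 + 25.422
Gray = 143.207 → round half up → 143
Gray = 143


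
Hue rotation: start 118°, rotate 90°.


New hue = (H + rotation) mod 360
New hue = (118 + 90) mod 360
= 208 mod 360
= 208°


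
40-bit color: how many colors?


Colors = 2^bits = 2^40
= 1,099,511,627,776 colors


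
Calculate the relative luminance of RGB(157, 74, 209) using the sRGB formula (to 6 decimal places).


Linearize each channel (sRGB transfer function): c = v/255; c_lin = c/12.92 if c ≤ 0.04045, else ((c+0.055)/1.055)^2.4
  R: 157/255 ≈ 0.615686 > 0.04045 → ((0.615686+0.055)/1.055)^2.4 ≈ 0.337164
  G: 74/255 ≈ 0.290196 > 0.04045 → ((0.290196+0.055)/1.055)^2.4 ≈ 0.068478
  B: 209/255 ≈ 0.819608 > 0.04045 → ((0.819608+0.055)/1.055)^2.4 ≈ 0.637597
R_lin = 0.337164, G_lin = 0.068478, B_lin = 0.637597
L = 0.2126×R + 0.7152×G + 0.0722×B
L = 0.2126×0.337164 + 0.7152×0.068478 + 0.0722×0.637597
L ≈ 0.166691
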